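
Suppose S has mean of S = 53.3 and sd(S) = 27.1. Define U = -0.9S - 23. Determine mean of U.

U = -0.9S - 23 is linear with a = -0.9, b = -23.
mean of U = a·mean of S + b = (-0.9)·53.3 + (-23) = -70.97.

mean of U = -70.97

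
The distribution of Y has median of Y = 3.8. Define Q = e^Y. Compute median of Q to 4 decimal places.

e^Y is monotone on this domain, so median of Q = exp(3.8) ≈ 44.7012.

median of Q = 44.7012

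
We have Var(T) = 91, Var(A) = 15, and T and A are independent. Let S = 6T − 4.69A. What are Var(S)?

Var(S) = 3605.9415

Var(S) = a²·Var(T) + b²·Var(A) + 2ab·Cov(T, A) with a = 6, b = -4.69.
Independence gives Cov(T, A) = 0.
= 6²·91 + (-4.69)²·15 + 2·6·(-4.69)·0
= 3276 + 329.9415 + 0 = 3605.9415.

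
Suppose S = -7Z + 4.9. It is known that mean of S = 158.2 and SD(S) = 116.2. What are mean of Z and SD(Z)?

From S = -7Z + 4.9: mean of S = a·mean of Z + b, so mean of Z = (mean of S − b)/a = (158.2 − 4.9)/(-7) = -21.9.
SD(S) = |a|·SD(Z), so SD(Z) = 116.2/|-7| = 16.6.

mean of Z = -21.9, SD(Z) = 16.6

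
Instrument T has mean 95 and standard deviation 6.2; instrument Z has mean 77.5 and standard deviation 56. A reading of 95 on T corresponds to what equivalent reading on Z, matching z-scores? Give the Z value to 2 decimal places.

Z = 77.50

z = (95 − 95)/6.2 = 0.
Z = 77.5 + z·56 = 77.5 + (95 − 95)·56/6.2 = 77.50.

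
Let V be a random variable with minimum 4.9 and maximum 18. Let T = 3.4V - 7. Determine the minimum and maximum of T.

min(T) = 9.66, max(T) = 54.2

a = 3.4 > 0, so min(T) = a·min(V)+b = 3.4·4.9 + (-7) = 9.66 and max(T) = 3.4·18 + (-7) = 54.2.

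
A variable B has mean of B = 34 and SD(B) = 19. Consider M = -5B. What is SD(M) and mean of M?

SD(M) = 95, mean of M = -170

M = -5B is linear with a = -5, b = 0.
SD(M) = |a|·SD(B) = |-5|·19 = 95.
mean of M = a·mean of B + b = (-5)·34 = -170.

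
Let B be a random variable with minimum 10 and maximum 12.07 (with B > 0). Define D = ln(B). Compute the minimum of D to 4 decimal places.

min(D) = 2.3026

ln(B) is increasing on this domain, so min(D) comes from min(B) = 10: min(D) = ln(10) ≈ 2.3026.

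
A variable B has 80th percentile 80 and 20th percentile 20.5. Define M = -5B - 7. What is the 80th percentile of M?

80th percentile of M = -109.5

Since a = -5 < 0 the transformation is decreasing, reversing order: the 80th percentile of M corresponds to the 20th percentile of B.
So P_{80}(M) = a·P_{20}(B) + b = (-5)·20.5 + (-7) = -109.5.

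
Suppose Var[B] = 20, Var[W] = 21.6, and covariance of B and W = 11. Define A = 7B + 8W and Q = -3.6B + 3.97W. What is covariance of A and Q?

By bilinearity, covariance of A and Q = ac·Var[B] + bd·Var[W] + (ad+bc)·covariance of B and W, with a=7, b=8, c=-3.6, d=3.97.
ac·Var[B] = 7·(-3.6)·20 = -504
bd·Var[W] = 8·3.97·21.6 = 686.016
(ad+bc)·covariance of B and W = (-1.01)·11 = -11.11
covariance of A and Q = -504 + 686.016 + (-11.11) = 170.906.

covariance of A and Q = 170.906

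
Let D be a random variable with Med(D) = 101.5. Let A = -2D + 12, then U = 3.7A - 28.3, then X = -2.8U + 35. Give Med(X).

Med(X) = 2093

Med(A) = (-2)·101.5 + 12 = -191.
Med(U) = 3.7·(-191) + (-28.3) = -735.
Med(X) = (-2.8)·(-735) + 35 = 2093.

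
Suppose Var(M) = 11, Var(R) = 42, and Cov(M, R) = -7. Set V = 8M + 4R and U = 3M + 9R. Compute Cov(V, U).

By bilinearity, Cov(V, U) = ac·Var(M) + bd·Var(R) + (ad+bc)·Cov(M, R), with a=8, b=4, c=3, d=9.
ac·Var(M) = 8·3·11 = 264
bd·Var(R) = 4·9·42 = 1512
(ad+bc)·Cov(M, R) = (84)·(-7) = -588
Cov(V, U) = 264 + 1512 + (-588) = 1188.

Cov(V, U) = 1188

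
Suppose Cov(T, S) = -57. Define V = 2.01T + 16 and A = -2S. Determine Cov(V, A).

Cov(V, A) = 229.14

Cov(V, A) = a·c·Cov(T, S) = 2.01·(-2)·(-57) = 229.14. Additive constants drop out.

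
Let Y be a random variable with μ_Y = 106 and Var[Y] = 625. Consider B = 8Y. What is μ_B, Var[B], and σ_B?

μ_B = 848, Var[B] = 40000, σ_B = 200

B = 8Y is linear with a = 8, b = 0.
μ_B = a·μ_Y + b = 8·106 = 848.
Var[B] = a²·Var[Y] = 8²·625 = 40000.
σ_Y = √625 = 25.
σ_B = |a|·σ_Y = |8|·25 = 200.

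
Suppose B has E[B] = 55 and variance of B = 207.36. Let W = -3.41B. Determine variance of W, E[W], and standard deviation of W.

W = -3.41B is linear with a = -3.41, b = 0.
variance of W = a²·variance of B = (-3.41)²·207.36 = 2411.202816.
E[W] = a·E[B] + b = (-3.41)·55 = -187.55.
standard deviation of B = √207.36 = 14.4.
standard deviation of W = |a|·standard deviation of B = |-3.41|·14.4 = 49.104.

variance of W = 2411.202816, E[W] = -187.55, standard deviation of W = 49.104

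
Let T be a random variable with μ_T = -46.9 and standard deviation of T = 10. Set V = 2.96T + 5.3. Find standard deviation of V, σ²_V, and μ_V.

standard deviation of V = 29.6, σ²_V = 876.16, μ_V = -133.524

V = 2.96T + 5.3 is linear with a = 2.96, b = 5.3.
standard deviation of V = |a|·standard deviation of T = |2.96|·10 = 29.6.
σ²_T = 10² = 100.
σ²_V = a²·σ²_T = 2.96²·100 = 876.16 (the additive constant 5.3 does not affect variance).
μ_V = a·μ_T + b = 2.96·(-46.9) + 5.3 = -133.524.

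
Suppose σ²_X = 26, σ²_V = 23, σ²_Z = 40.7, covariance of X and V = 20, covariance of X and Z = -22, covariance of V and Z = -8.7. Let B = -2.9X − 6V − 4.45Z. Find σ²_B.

σ²_B = 1516.22175

σ²_B = a²·σ²_X + b²·σ²_V + c²·σ²_Z + 2ab·covariance of X and V + 2ac·covariance of X and Z + 2bc·covariance of V and Z, with a = -2.9, b = -6, c = -4.45.
= 218.66 + 828 + 805.96175 + 696 + (-567.82) + (-464.58)
= 1516.22175.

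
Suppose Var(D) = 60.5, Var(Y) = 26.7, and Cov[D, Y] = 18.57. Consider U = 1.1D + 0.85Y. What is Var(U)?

Var(U) = 127.22165

Var(U) = a²·Var(D) + b²·Var(Y) + 2ab·Cov[D, Y] with a = 1.1, b = 0.85.
= 1.1²·60.5 + 0.85²·26.7 + 2·1.1·0.85·18.57
= 73.205 + 19.29075 + 34.7259 = 127.22165.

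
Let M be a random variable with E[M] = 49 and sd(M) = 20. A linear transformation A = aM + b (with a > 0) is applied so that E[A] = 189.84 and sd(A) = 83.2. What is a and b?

sd(A) = a·sd(M) (a > 0), so a = 83.2/20 = 4.16.
E[A] = a·E[M] + b, so b = 189.84 − 4.16·49 = -14.

a = 4.16, b = -14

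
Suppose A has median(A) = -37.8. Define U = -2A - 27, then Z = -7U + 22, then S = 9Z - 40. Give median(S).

median(S) = -2903.8

median(U) = (-2)·(-37.8) + (-27) = 48.6.
median(Z) = (-7)·48.6 + 22 = -318.2.
median(S) = 9·(-318.2) + (-40) = -2903.8.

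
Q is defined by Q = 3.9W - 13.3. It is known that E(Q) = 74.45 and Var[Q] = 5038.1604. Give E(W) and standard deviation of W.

E(W) = 22.5, standard deviation of W = 18.2

From Q = 3.9W - 13.3: E(Q) = a·E(W) + b, so E(W) = (E(Q) − b)/a = (74.45 − (-13.3))/3.9 = 22.5.
standard deviation of Q = √5038.1604 = 70.98.
standard deviation of Q = |a|·standard deviation of W, so standard deviation of W = 70.98/|3.9| = 18.2.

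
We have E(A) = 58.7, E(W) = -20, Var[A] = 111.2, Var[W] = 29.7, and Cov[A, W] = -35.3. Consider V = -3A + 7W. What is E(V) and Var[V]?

E(V) = (-3)·E(A) + 7·E(W) = (-3)·58.7 + 7·(-20) = -316.1.
Var[V] = a²·Var[A] + b²·Var[W] + 2ab·Cov[A, W] with a = -3, b = 7.
= (-3)²·111.2 + 7²·29.7 + 2·(-3)·7·(-35.3)
= 1000.8 + 1455.3 + 1482.6 = 3938.7.

E(V) = -316.1, Var[V] = 3938.7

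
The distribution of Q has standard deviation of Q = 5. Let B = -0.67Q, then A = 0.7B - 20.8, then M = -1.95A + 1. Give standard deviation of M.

standard deviation of M = 4.57275

standard deviation of B = |-0.67|·5 = 3.35.
standard deviation of A = |0.7|·3.35 = 2.345.
standard deviation of M = |-1.95|·2.345 = 4.57275.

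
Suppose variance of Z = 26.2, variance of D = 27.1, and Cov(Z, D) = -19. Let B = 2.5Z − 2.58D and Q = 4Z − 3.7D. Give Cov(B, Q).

By bilinearity, Cov(B, Q) = ac·variance of Z + bd·variance of D + (ad+bc)·Cov(Z, D), with a=2.5, b=-2.58, c=4, d=-3.7.
ac·variance of Z = 2.5·4·26.2 = 262
bd·variance of D = (-2.58)·(-3.7)·27.1 = 258.6966
(ad+bc)·Cov(Z, D) = (-19.57)·(-19) = 371.83
Cov(B, Q) = 262 + 258.6966 + 371.83 = 892.5266.

Cov(B, Q) = 892.5266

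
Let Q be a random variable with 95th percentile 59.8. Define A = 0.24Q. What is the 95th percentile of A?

95th percentile of A = 14.352

Since a = 0.24 > 0 the transformation is increasing, so the 95th percentile of A = a·(P_{95} of Q) + b = 0.24·59.8 = 14.352.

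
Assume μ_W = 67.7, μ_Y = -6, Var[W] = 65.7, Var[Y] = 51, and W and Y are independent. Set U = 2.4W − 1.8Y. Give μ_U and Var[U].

μ_U = 2.4·μ_W + (-1.8)·μ_Y = 2.4·67.7 + (-1.8)·(-6) = 173.28.
Var[U] = a²·Var[W] + b²·Var[Y] + 2ab·Cov(W, Y) with a = 2.4, b = -1.8.
Independence gives Cov(W, Y) = 0.
= 2.4²·65.7 + (-1.8)²·51 + 2·2.4·(-1.8)·0
= 378.432 + 165.24 + 0 = 543.672.

μ_U = 173.28, Var[U] = 543.672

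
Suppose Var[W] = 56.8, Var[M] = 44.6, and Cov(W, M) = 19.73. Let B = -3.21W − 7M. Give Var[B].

Var[B] = a²·Var[W] + b²·Var[M] + 2ab·Cov(W, M) with a = -3.21, b = -7.
= (-3.21)²·56.8 + (-7)²·44.6 + 2·(-3.21)·(-7)·19.73
= 585.27288 + 2185.4 + 886.6662 = 3657.33908.

Var[B] = 3657.33908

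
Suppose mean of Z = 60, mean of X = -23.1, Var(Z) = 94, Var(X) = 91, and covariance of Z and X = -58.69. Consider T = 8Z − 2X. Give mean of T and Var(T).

mean of T = 526.2, Var(T) = 8258.08

mean of T = 8·mean of Z + (-2)·mean of X = 8·60 + (-2)·(-23.1) = 526.2.
Var(T) = a²·Var(Z) + b²·Var(X) + 2ab·covariance of Z and X with a = 8, b = -2.
= 8²·94 + (-2)²·91 + 2·8·(-2)·(-58.69)
= 6016 + 364 + 1878.08 = 8258.08.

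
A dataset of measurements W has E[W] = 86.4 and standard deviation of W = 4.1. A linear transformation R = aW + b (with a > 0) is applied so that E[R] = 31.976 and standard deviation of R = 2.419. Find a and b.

standard deviation of R = a·standard deviation of W (a > 0), so a = 2.419/4.1 = 0.59.
E[R] = a·E[W] + b, so b = 31.976 − 0.59·86.4 = -19.

a = 0.59, b = -19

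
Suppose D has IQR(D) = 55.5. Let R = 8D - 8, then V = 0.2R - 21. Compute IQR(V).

IQR(V) = 88.8

IQR(R) = |8|·55.5 = 444.
IQR(V) = |0.2|·444 = 88.8.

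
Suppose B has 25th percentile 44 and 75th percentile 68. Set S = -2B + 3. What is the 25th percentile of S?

25th percentile of S = -133

Since a = -2 < 0 the transformation is decreasing, reversing order: the 25th percentile of S corresponds to the 75th percentile of B.
So P_{25}(S) = a·P_{75}(B) + b = (-2)·68 + 3 = -133.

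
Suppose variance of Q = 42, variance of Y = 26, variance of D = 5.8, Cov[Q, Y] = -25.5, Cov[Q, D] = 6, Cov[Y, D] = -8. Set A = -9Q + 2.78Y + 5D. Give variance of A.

variance of A = 4261.5584

variance of A = a²·variance of Q + b²·variance of Y + c²·variance of D + 2ab·Cov[Q, Y] + 2ac·Cov[Q, D] + 2bc·Cov[Y, D], with a = -9, b = 2.78, c = 5.
= 3402 + 200.9384 + 145 + 1276.02 + (-540) + (-222.4)
= 4261.5584.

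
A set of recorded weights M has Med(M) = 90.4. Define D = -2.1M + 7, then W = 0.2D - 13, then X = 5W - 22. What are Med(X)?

Med(X) = -269.84

Med(D) = (-2.1)·90.4 + 7 = -182.84.
Med(W) = 0.2·(-182.84) + (-13) = -49.568.
Med(X) = 5·(-49.568) + (-22) = -269.84.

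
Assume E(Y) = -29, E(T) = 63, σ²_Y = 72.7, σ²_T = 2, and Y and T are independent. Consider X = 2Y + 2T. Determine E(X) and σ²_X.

E(X) = 68, σ²_X = 298.8

E(X) = 2·E(Y) + 2·E(T) = 2·(-29) + 2·63 = 68.
σ²_X = a²·σ²_Y + b²·σ²_T + 2ab·Cov(Y, T) with a = 2, b = 2.
Independence gives Cov(Y, T) = 0.
= 2²·72.7 + 2²·2 + 2·2·2·0
= 290.8 + 8 + 0 = 298.8.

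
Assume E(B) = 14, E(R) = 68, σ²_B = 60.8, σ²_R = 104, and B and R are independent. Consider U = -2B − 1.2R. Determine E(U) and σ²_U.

E(U) = -109.6, σ²_U = 392.96

E(U) = (-2)·E(B) + (-1.2)·E(R) = (-2)·14 + (-1.2)·68 = -109.6.
σ²_U = a²·σ²_B + b²·σ²_R + 2ab·Cov[B, R] with a = -2, b = -1.2.
Independence gives Cov[B, R] = 0.
= (-2)²·60.8 + (-1.2)²·104 + 2·(-2)·(-1.2)·0
= 243.2 + 149.76 + 0 = 392.96.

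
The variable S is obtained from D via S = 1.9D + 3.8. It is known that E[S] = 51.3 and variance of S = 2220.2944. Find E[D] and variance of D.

E[D] = 25, variance of D = 615.04

From S = 1.9D + 3.8: E[S] = a·E[D] + b, so E[D] = (E[S] − b)/a = (51.3 − 3.8)/1.9 = 25.
variance of S = a²·variance of D, so variance of D = 2220.2944/1.9² = 615.04.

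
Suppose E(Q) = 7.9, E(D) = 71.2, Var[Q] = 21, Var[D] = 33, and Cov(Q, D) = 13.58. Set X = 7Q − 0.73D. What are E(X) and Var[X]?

E(X) = 3.324, Var[X] = 907.7981

E(X) = 7·E(Q) + (-0.73)·E(D) = 7·7.9 + (-0.73)·71.2 = 3.324.
Var[X] = a²·Var[Q] + b²·Var[D] + 2ab·Cov(Q, D) with a = 7, b = -0.73.
= 7²·21 + (-0.73)²·33 + 2·7·(-0.73)·13.58
= 1029 + 17.5857 + (-138.7876) = 907.7981.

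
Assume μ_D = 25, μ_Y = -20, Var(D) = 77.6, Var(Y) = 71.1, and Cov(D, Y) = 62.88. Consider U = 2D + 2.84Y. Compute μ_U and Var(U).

μ_U = 2·μ_D + 2.84·μ_Y = 2·25 + 2.84·(-20) = -6.8.
Var(U) = a²·Var(D) + b²·Var(Y) + 2ab·Cov(D, Y) with a = 2, b = 2.84.
= 2²·77.6 + 2.84²·71.1 + 2·2·2.84·62.88
= 310.4 + 573.46416 + 714.3168 = 1598.18096.

μ_U = -6.8, Var(U) = 1598.18096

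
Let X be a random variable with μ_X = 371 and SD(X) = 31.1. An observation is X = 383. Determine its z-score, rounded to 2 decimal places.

z = (X − μ_X) / SD(X) = (383 − 371) / 31.1 ≈ 0.39.

z = 0.39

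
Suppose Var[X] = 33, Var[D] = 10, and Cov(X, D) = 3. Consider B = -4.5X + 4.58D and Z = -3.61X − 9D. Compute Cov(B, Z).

Cov(B, Z) = 195.7836

By bilinearity, Cov(B, Z) = ac·Var[X] + bd·Var[D] + (ad+bc)·Cov(X, D), with a=-4.5, b=4.58, c=-3.61, d=-9.
ac·Var[X] = (-4.5)·(-3.61)·33 = 536.085
bd·Var[D] = 4.58·(-9)·10 = -412.2
(ad+bc)·Cov(X, D) = (23.9662)·3 = 71.8986
Cov(B, Z) = 536.085 + (-412.2) + 71.8986 = 195.7836.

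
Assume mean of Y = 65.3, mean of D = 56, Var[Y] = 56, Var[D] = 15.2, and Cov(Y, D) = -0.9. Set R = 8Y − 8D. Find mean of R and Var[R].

mean of R = 8·mean of Y + (-8)·mean of D = 8·65.3 + (-8)·56 = 74.4.
Var[R] = a²·Var[Y] + b²·Var[D] + 2ab·Cov(Y, D) with a = 8, b = -8.
= 8²·56 + (-8)²·15.2 + 2·8·(-8)·(-0.9)
= 3584 + 972.8 + 115.2 = 4672.

mean of R = 74.4, Var[R] = 4672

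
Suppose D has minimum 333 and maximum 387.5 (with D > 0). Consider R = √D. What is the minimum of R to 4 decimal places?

min(R) = 18.2483

√D is increasing on this domain, so min(R) comes from min(D) = 333: min(R) = √(333) ≈ 18.2483.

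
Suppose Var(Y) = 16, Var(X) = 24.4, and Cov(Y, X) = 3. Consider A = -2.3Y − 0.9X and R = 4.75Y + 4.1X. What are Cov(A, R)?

By bilinearity, Cov(A, R) = ac·Var(Y) + bd·Var(X) + (ad+bc)·Cov(Y, X), with a=-2.3, b=-0.9, c=4.75, d=4.1.
ac·Var(Y) = (-2.3)·4.75·16 = -174.8
bd·Var(X) = (-0.9)·4.1·24.4 = -90.036
(ad+bc)·Cov(Y, X) = (-13.705)·3 = -41.115
Cov(A, R) = -174.8 + (-90.036) + (-41.115) = -305.951.

Cov(A, R) = -305.951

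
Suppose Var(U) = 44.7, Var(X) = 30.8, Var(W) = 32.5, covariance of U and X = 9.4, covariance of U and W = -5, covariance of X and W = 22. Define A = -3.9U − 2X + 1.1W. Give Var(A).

Var(A) = 935.152

Var(A) = a²·Var(U) + b²·Var(X) + c²·Var(W) + 2ab·covariance of U and X + 2ac·covariance of U and W + 2bc·covariance of X and W, with a = -3.9, b = -2, c = 1.1.
= 679.887 + 123.2 + 39.325 + 146.64 + 42.9 + (-96.8)
= 935.152.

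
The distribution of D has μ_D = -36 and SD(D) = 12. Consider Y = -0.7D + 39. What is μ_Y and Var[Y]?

Y = -0.7D + 39 is linear with a = -0.7, b = 39.
μ_Y = a·μ_D + b = (-0.7)·(-36) + 39 = 64.2.
Var[D] = 12² = 144.
Var[Y] = a²·Var[D] = (-0.7)²·144 = 70.56 (the additive constant 39 does not affect variance).

μ_Y = 64.2, Var[Y] = 70.56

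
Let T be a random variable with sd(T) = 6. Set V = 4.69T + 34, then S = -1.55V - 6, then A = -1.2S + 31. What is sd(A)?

sd(V) = |4.69|·6 = 28.14.
sd(S) = |-1.55|·28.14 = 43.617.
sd(A) = |-1.2|·43.617 = 52.3404.

sd(A) = 52.3404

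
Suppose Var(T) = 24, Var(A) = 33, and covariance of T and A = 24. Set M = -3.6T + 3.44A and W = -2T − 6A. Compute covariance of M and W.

covariance of M and W = -155.04

By bilinearity, covariance of M and W = ac·Var(T) + bd·Var(A) + (ad+bc)·covariance of T and A, with a=-3.6, b=3.44, c=-2, d=-6.
ac·Var(T) = (-3.6)·(-2)·24 = 172.8
bd·Var(A) = 3.44·(-6)·33 = -681.12
(ad+bc)·covariance of T and A = (14.72)·24 = 353.28
covariance of M and W = 172.8 + (-681.12) + 353.28 = -155.04.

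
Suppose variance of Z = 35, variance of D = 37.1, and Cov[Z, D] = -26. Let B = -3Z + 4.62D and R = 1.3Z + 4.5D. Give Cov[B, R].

By bilinearity, Cov[B, R] = ac·variance of Z + bd·variance of D + (ad+bc)·Cov[Z, D], with a=-3, b=4.62, c=1.3, d=4.5.
ac·variance of Z = (-3)·1.3·35 = -136.5
bd·variance of D = 4.62·4.5·37.1 = 771.309
(ad+bc)·Cov[Z, D] = (-7.494)·(-26) = 194.844
Cov[B, R] = -136.5 + 771.309 + 194.844 = 829.653.

Cov[B, R] = 829.653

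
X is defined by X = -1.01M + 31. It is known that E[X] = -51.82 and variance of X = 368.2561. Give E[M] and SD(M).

From X = -1.01M + 31: E[X] = a·E[M] + b, so E[M] = (E[X] − b)/a = (-51.82 − 31)/(-1.01) = 82.
SD(X) = √368.2561 = 19.19.
SD(X) = |a|·SD(M), so SD(M) = 19.19/|-1.01| = 19.

E[M] = 82, SD(M) = 19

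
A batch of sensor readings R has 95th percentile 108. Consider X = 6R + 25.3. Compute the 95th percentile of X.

95th percentile of X = 673.3

Since a = 6 > 0 the transformation is increasing, so the 95th percentile of X = a·(P_{95} of R) + b = 6·108 + 25.3 = 673.3.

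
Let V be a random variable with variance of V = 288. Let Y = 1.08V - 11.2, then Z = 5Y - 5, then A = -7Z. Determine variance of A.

variance of A = 411505.92

variance of Y = 1.08²·288 = 335.9232.
variance of Z = 5²·335.9232 = 8398.08.
variance of A = (-7)²·8398.08 = 411505.92.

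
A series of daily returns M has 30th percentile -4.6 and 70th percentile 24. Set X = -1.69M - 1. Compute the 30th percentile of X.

30th percentile of X = -41.56

Since a = -1.69 < 0 the transformation is decreasing, reversing order: the 30th percentile of X corresponds to the 70th percentile of M.
So P_{30}(X) = a·P_{70}(M) + b = (-1.69)·24 + (-1) = -41.56.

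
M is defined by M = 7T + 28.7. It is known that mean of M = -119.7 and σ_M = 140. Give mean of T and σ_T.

From M = 7T + 28.7: mean of M = a·mean of T + b, so mean of T = (mean of M − b)/a = (-119.7 − 28.7)/7 = -21.2.
σ_M = |a|·σ_T, so σ_T = 140/|7| = 20.

mean of T = -21.2, σ_T = 20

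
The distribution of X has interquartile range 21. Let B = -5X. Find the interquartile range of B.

Under B = aX + b, IQR(B) = |a|·IQR(X) = |-5|·21 = 105 (shifts cancel; spread scales by |a|).

IQR(B) = 105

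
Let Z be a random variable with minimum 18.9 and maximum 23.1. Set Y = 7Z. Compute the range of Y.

Range of Z = 23.1 − 18.9 = 4.2.
Range(Y) = |a|·Range(Z) = |7|·4.2 = 29.4.

Range(Y) = 29.4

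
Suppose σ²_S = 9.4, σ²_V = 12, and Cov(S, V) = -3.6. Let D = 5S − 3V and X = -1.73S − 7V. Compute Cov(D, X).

By bilinearity, Cov(D, X) = ac·σ²_S + bd·σ²_V + (ad+bc)·Cov(S, V), with a=5, b=-3, c=-1.73, d=-7.
ac·σ²_S = 5·(-1.73)·9.4 = -81.31
bd·σ²_V = (-3)·(-7)·12 = 252
(ad+bc)·Cov(S, V) = (-29.81)·(-3.6) = 107.316
Cov(D, X) = -81.31 + 252 + 107.316 = 278.006.

Cov(D, X) = 278.006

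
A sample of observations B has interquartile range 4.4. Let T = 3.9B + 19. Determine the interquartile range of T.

IQR(T) = 17.16

Under T = aB + b, IQR(T) = |a|·IQR(B) = |3.9|·4.4 = 17.16 (shifts cancel; spread scales by |a|).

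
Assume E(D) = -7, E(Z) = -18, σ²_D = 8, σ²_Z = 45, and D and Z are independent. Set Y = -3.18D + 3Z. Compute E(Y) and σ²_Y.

E(Y) = (-3.18)·E(D) + 3·E(Z) = (-3.18)·(-7) + 3·(-18) = -31.74.
σ²_Y = a²·σ²_D + b²·σ²_Z + 2ab·Cov(D, Z) with a = -3.18, b = 3.
Independence gives Cov(D, Z) = 0.
= (-3.18)²·8 + 3²·45 + 2·(-3.18)·3·0
= 80.8992 + 405 + 0 = 485.8992.

E(Y) = -31.74, σ²_Y = 485.8992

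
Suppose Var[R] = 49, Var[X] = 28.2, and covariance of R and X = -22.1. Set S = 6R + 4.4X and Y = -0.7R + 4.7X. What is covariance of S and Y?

By bilinearity, covariance of S and Y = ac·Var[R] + bd·Var[X] + (ad+bc)·covariance of R and X, with a=6, b=4.4, c=-0.7, d=4.7.
ac·Var[R] = 6·(-0.7)·49 = -205.8
bd·Var[X] = 4.4·4.7·28.2 = 583.176
(ad+bc)·covariance of R and X = (25.12)·(-22.1) = -555.152
covariance of S and Y = -205.8 + 583.176 + (-555.152) = -177.776.

covariance of S and Y = -177.776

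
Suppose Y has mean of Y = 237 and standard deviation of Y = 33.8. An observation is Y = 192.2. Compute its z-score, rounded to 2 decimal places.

z = (Y − mean of Y) / standard deviation of Y = (192.2 − 237) / 33.8 ≈ -1.33.

z = -1.33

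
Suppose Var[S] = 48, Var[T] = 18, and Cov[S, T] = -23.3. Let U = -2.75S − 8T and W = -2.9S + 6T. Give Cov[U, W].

Cov[U, W] = -637.31

By bilinearity, Cov[U, W] = ac·Var[S] + bd·Var[T] + (ad+bc)·Cov[S, T], with a=-2.75, b=-8, c=-2.9, d=6.
ac·Var[S] = (-2.75)·(-2.9)·48 = 382.8
bd·Var[T] = (-8)·6·18 = -864
(ad+bc)·Cov[S, T] = (6.7)·(-23.3) = -156.11
Cov[U, W] = 382.8 + (-864) + (-156.11) = -637.31.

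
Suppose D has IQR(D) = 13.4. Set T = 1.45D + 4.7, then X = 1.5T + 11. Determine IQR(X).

IQR(X) = 29.145

IQR(T) = |1.45|·13.4 = 19.43.
IQR(X) = |1.5|·19.43 = 29.145.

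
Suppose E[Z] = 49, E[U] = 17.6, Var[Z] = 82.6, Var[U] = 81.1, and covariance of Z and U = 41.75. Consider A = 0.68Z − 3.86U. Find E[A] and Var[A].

E[A] = 0.68·E[Z] + (-3.86)·E[U] = 0.68·49 + (-3.86)·17.6 = -34.616.
Var[A] = a²·Var[Z] + b²·Var[U] + 2ab·covariance of Z and U with a = 0.68, b = -3.86.
= 0.68²·82.6 + (-3.86)²·81.1 + 2·0.68·(-3.86)·41.75
= 38.19424 + 1208.35756 + (-219.1708) = 1027.381.

E[A] = -34.616, Var[A] = 1027.381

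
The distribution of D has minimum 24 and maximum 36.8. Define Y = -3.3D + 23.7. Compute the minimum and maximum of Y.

a = -3.3 < 0, so order reverses: min(Y) = a·max(D)+b = (-3.3)·36.8 + 23.7 = -97.74; max(Y) = a·min(D)+b = (-3.3)·24 + 23.7 = -55.5.

min(Y) = -97.74, max(Y) = -55.5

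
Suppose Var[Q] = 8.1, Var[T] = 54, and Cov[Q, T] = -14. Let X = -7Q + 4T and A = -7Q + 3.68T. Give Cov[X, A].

Cov[X, A] = 1944.42

By bilinearity, Cov[X, A] = ac·Var[Q] + bd·Var[T] + (ad+bc)·Cov[Q, T], with a=-7, b=4, c=-7, d=3.68.
ac·Var[Q] = (-7)·(-7)·8.1 = 396.9
bd·Var[T] = 4·3.68·54 = 794.88
(ad+bc)·Cov[Q, T] = (-53.76)·(-14) = 752.64
Cov[X, A] = 396.9 + 794.88 + 752.64 = 1944.42.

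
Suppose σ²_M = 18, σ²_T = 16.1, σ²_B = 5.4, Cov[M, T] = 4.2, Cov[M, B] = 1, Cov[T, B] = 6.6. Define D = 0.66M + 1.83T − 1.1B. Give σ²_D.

σ²_D = a²·σ²_M + b²·σ²_T + c²·σ²_B + 2ab·Cov[M, T] + 2ac·Cov[M, B] + 2bc·Cov[T, B], with a = 0.66, b = 1.83, c = -1.1.
= 7.8408 + 53.91729 + 6.534 + 10.14552 + (-1.452) + (-26.5716)
= 50.41401.

σ²_D = 50.41401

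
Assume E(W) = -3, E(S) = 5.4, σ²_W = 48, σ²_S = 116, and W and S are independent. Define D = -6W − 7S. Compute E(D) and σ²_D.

E(D) = -19.8, σ²_D = 7412

E(D) = (-6)·E(W) + (-7)·E(S) = (-6)·(-3) + (-7)·5.4 = -19.8.
σ²_D = a²·σ²_W + b²·σ²_S + 2ab·Cov[W, S] with a = -6, b = -7.
Independence gives Cov[W, S] = 0.
= (-6)²·48 + (-7)²·116 + 2·(-6)·(-7)·0
= 1728 + 5684 + 0 = 7412.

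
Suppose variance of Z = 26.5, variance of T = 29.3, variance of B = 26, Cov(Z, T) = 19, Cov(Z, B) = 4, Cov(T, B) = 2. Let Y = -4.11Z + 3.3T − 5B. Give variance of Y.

variance of Y = a²·variance of Z + b²·variance of T + c²·variance of B + 2ab·Cov(Z, T) + 2ac·Cov(Z, B) + 2bc·Cov(T, B), with a = -4.11, b = 3.3, c = -5.
= 447.64065 + 319.077 + 650 + (-515.394) + 164.4 + (-66)
= 999.72365.

variance of Y = 999.72365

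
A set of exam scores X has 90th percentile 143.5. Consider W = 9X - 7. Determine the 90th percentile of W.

Since a = 9 > 0 the transformation is increasing, so the 90th percentile of W = a·(P_{90} of X) + b = 9·143.5 + (-7) = 1284.5.

90th percentile of W = 1284.5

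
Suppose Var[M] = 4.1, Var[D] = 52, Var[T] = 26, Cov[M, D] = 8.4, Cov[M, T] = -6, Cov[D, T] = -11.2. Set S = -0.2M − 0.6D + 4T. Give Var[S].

Var[S] = 500.26

Var[S] = a²·Var[M] + b²·Var[D] + c²·Var[T] + 2ab·Cov[M, D] + 2ac·Cov[M, T] + 2bc·Cov[D, T], with a = -0.2, b = -0.6, c = 4.
= 0.164 + 18.72 + 416 + 2.016 + 9.6 + 53.76
= 500.26.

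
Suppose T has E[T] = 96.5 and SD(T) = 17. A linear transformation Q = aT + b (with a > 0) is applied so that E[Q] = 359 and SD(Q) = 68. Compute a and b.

SD(Q) = a·SD(T) (a > 0), so a = 68/17 = 4.
E[Q] = a·E[T] + b, so b = 359 − 4·96.5 = -27.

a = 4, b = -27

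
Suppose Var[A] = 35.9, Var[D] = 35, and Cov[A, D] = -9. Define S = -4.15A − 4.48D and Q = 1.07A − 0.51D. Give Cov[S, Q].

Cov[S, Q] = -55.35205

By bilinearity, Cov[S, Q] = ac·Var[A] + bd·Var[D] + (ad+bc)·Cov[A, D], with a=-4.15, b=-4.48, c=1.07, d=-0.51.
ac·Var[A] = (-4.15)·1.07·35.9 = -159.41395
bd·Var[D] = (-4.48)·(-0.51)·35 = 79.968
(ad+bc)·Cov[A, D] = (-2.6771)·(-9) = 24.0939
Cov[S, Q] = -159.41395 + 79.968 + 24.0939 = -55.35205.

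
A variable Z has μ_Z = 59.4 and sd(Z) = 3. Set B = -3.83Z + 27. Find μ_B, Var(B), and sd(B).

B = -3.83Z + 27 is linear with a = -3.83, b = 27.
μ_B = a·μ_Z + b = (-3.83)·59.4 + 27 = -200.502.
Var(Z) = 3² = 9.
Var(B) = a²·Var(Z) = (-3.83)²·9 = 132.0201 (the additive constant 27 does not affect variance).
sd(B) = |a|·sd(Z) = |-3.83|·3 = 11.49.

μ_B = -200.502, Var(B) = 132.0201, sd(B) = 11.49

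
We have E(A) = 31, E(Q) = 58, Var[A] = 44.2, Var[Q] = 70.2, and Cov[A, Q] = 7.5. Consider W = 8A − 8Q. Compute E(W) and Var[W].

E(W) = -216, Var[W] = 6361.6

E(W) = 8·E(A) + (-8)·E(Q) = 8·31 + (-8)·58 = -216.
Var[W] = a²·Var[A] + b²·Var[Q] + 2ab·Cov[A, Q] with a = 8, b = -8.
= 8²·44.2 + (-8)²·70.2 + 2·8·(-8)·7.5
= 2828.8 + 4492.8 + (-960) = 6361.6.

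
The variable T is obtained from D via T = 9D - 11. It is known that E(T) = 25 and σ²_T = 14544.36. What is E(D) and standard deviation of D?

E(D) = 4, standard deviation of D = 13.4

From T = 9D - 11: E(T) = a·E(D) + b, so E(D) = (E(T) − b)/a = (25 − (-11))/9 = 4.
standard deviation of T = √14544.36 = 120.6.
standard deviation of T = |a|·standard deviation of D, so standard deviation of D = 120.6/|9| = 13.4.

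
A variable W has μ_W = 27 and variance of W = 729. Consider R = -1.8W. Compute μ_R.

μ_R = -48.6

R = -1.8W is linear with a = -1.8, b = 0.
μ_R = a·μ_W + b = (-1.8)·27 = -48.6.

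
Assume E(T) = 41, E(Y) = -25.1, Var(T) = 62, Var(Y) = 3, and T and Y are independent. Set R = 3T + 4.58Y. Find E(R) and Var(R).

E(R) = 3·E(T) + 4.58·E(Y) = 3·41 + 4.58·(-25.1) = 8.042.
Var(R) = a²·Var(T) + b²·Var(Y) + 2ab·covariance of T and Y with a = 3, b = 4.58.
Independence gives covariance of T and Y = 0.
= 3²·62 + 4.58²·3 + 2·3·4.58·0
= 558 + 62.9292 + 0 = 620.9292.

E(R) = 8.042, Var(R) = 620.9292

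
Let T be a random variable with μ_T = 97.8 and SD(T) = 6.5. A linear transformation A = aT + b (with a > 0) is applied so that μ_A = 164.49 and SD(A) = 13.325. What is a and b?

a = 2.05, b = -36

SD(A) = a·SD(T) (a > 0), so a = 13.325/6.5 = 2.05.
μ_A = a·μ_T + b, so b = 164.49 − 2.05·97.8 = -36.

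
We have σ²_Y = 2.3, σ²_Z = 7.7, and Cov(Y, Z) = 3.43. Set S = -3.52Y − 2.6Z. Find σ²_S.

σ²_S = 143.33264

σ²_S = a²·σ²_Y + b²·σ²_Z + 2ab·Cov(Y, Z) with a = -3.52, b = -2.6.
= (-3.52)²·2.3 + (-2.6)²·7.7 + 2·(-3.52)·(-2.6)·3.43
= 28.49792 + 52.052 + 62.78272 = 143.33264.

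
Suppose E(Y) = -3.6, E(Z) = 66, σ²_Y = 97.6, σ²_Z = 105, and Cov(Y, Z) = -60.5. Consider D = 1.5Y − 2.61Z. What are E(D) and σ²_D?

E(D) = -177.66, σ²_D = 1408.5855

E(D) = 1.5·E(Y) + (-2.61)·E(Z) = 1.5·(-3.6) + (-2.61)·66 = -177.66.
σ²_D = a²·σ²_Y + b²·σ²_Z + 2ab·Cov(Y, Z) with a = 1.5, b = -2.61.
= 1.5²·97.6 + (-2.61)²·105 + 2·1.5·(-2.61)·(-60.5)
= 219.6 + 715.2705 + 473.715 = 1408.5855.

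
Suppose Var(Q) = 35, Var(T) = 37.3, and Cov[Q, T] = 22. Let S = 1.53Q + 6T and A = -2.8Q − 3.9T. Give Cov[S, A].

Cov[S, A] = -1523.634

By bilinearity, Cov[S, A] = ac·Var(Q) + bd·Var(T) + (ad+bc)·Cov[Q, T], with a=1.53, b=6, c=-2.8, d=-3.9.
ac·Var(Q) = 1.53·(-2.8)·35 = -149.94
bd·Var(T) = 6·(-3.9)·37.3 = -872.82
(ad+bc)·Cov[Q, T] = (-22.767)·22 = -500.874
Cov[S, A] = -149.94 + (-872.82) + (-500.874) = -1523.634.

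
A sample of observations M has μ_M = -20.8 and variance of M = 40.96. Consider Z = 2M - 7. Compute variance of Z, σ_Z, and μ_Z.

Z = 2M - 7 is linear with a = 2, b = -7.
variance of Z = a²·variance of M = 2²·40.96 = 163.84 (the additive constant -7 does not affect variance).
σ_M = √40.96 = 6.4.
σ_Z = |a|·σ_M = |2|·6.4 = 12.8.
μ_Z = a·μ_M + b = 2·(-20.8) + (-7) = -48.6.

variance of Z = 163.84, σ_Z = 12.8, μ_Z = -48.6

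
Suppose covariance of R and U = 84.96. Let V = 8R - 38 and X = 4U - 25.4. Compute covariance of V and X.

covariance of V and X = a·c·covariance of R and U = 8·4·84.96 = 2718.72. Additive constants drop out.

covariance of V and X = 2718.72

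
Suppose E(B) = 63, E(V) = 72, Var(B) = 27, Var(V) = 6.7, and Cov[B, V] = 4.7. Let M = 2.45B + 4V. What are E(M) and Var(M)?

E(M) = 2.45·E(B) + 4·E(V) = 2.45·63 + 4·72 = 442.35.
Var(M) = a²·Var(B) + b²·Var(V) + 2ab·Cov[B, V] with a = 2.45, b = 4.
= 2.45²·27 + 4²·6.7 + 2·2.45·4·4.7
= 162.0675 + 107.2 + 92.12 = 361.3875.

E(M) = 442.35, Var(M) = 361.3875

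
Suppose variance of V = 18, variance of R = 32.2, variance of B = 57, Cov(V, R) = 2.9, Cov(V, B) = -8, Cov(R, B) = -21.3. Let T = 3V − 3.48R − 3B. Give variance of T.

variance of T = 703.65888

variance of T = a²·variance of V + b²·variance of R + c²·variance of B + 2ab·Cov(V, R) + 2ac·Cov(V, B) + 2bc·Cov(R, B), with a = 3, b = -3.48, c = -3.
= 162 + 389.95488 + 513 + (-60.552) + 144 + (-444.744)
= 703.65888.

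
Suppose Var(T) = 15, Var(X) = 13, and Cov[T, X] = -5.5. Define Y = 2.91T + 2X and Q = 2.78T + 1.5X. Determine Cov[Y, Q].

By bilinearity, Cov[Y, Q] = ac·Var(T) + bd·Var(X) + (ad+bc)·Cov[T, X], with a=2.91, b=2, c=2.78, d=1.5.
ac·Var(T) = 2.91·2.78·15 = 121.347
bd·Var(X) = 2·1.5·13 = 39
(ad+bc)·Cov[T, X] = (9.925)·(-5.5) = -54.5875
Cov[Y, Q] = 121.347 + 39 + (-54.5875) = 105.7595.

Cov[Y, Q] = 105.7595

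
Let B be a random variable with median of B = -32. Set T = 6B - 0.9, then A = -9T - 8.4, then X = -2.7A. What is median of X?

median of X = -4664.79

median of T = 6·(-32) + (-0.9) = -192.9.
median of A = (-9)·(-192.9) + (-8.4) = 1727.7.
median of X = (-2.7)·1727.7 = -4664.79.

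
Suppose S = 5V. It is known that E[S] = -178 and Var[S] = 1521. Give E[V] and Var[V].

E[V] = -35.6, Var[V] = 60.84

From S = 5V: E[S] = a·E[V] + b, so E[V] = (E[S] − b)/a = (-178 − 0)/5 = -35.6.
Var[S] = a²·Var[V], so Var[V] = 1521/5² = 60.84.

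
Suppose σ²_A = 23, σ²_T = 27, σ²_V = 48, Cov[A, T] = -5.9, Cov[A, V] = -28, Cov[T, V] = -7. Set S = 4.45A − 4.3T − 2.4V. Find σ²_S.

σ²_S = 1910.5605

σ²_S = a²·σ²_A + b²·σ²_T + c²·σ²_V + 2ab·Cov[A, T] + 2ac·Cov[A, V] + 2bc·Cov[T, V], with a = 4.45, b = -4.3, c = -2.4.
= 455.4575 + 499.23 + 276.48 + 225.793 + 598.08 + (-144.48)
= 1910.5605.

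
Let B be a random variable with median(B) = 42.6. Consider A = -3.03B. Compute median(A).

median(A) = -129.078

A linear map preserves order up to sign, so median(A) = a·median(B) + b = (-3.03)·42.6 = -129.078.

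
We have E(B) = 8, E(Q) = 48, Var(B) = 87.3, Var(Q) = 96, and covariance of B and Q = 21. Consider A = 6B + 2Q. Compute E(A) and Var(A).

E(A) = 6·E(B) + 2·E(Q) = 6·8 + 2·48 = 144.
Var(A) = a²·Var(B) + b²·Var(Q) + 2ab·covariance of B and Q with a = 6, b = 2.
= 6²·87.3 + 2²·96 + 2·6·2·21
= 3142.8 + 384 + 504 = 4030.8.

E(A) = 144, Var(A) = 4030.8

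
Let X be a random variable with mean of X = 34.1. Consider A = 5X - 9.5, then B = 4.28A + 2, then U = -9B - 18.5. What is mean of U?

mean of U = -6238.22

mean of A = 5·34.1 + (-9.5) = 161.
mean of B = 4.28·161 + 2 = 691.08.
mean of U = (-9)·691.08 + (-18.5) = -6238.22.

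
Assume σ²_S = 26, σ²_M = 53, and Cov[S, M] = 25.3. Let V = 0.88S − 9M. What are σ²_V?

σ²_V = a²·σ²_S + b²·σ²_M + 2ab·Cov[S, M] with a = 0.88, b = -9.
= 0.88²·26 + (-9)²·53 + 2·0.88·(-9)·25.3
= 20.1344 + 4293 + (-400.752) = 3912.3824.

σ²_V = 3912.3824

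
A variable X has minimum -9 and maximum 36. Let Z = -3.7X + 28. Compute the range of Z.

Range of X = 36 − (-9) = 45.
Range(Z) = |a|·Range(X) = |-3.7|·45 = 166.5.

Range(Z) = 166.5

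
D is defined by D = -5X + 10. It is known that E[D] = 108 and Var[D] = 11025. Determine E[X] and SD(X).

From D = -5X + 10: E[D] = a·E[X] + b, so E[X] = (E[D] − b)/a = (108 − 10)/(-5) = -19.6.
SD(D) = √11025 = 105.
SD(D) = |a|·SD(X), so SD(X) = 105/|-5| = 21.

E[X] = -19.6, SD(X) = 21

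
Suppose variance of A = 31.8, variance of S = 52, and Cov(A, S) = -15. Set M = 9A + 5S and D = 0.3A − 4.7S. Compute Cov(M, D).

By bilinearity, Cov(M, D) = ac·variance of A + bd·variance of S + (ad+bc)·Cov(A, S), with a=9, b=5, c=0.3, d=-4.7.
ac·variance of A = 9·0.3·31.8 = 85.86
bd·variance of S = 5·(-4.7)·52 = -1222
(ad+bc)·Cov(A, S) = (-40.8)·(-15) = 612
Cov(M, D) = 85.86 + (-1222) + 612 = -524.14.

Cov(M, D) = -524.14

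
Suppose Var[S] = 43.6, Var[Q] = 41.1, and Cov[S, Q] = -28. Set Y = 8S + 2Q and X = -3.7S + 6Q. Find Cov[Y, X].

By bilinearity, Cov[Y, X] = ac·Var[S] + bd·Var[Q] + (ad+bc)·Cov[S, Q], with a=8, b=2, c=-3.7, d=6.
ac·Var[S] = 8·(-3.7)·43.6 = -1290.56
bd·Var[Q] = 2·6·41.1 = 493.2
(ad+bc)·Cov[S, Q] = (40.6)·(-28) = -1136.8
Cov[Y, X] = -1290.56 + 493.2 + (-1136.8) = -1934.16.

Cov[Y, X] = -1934.16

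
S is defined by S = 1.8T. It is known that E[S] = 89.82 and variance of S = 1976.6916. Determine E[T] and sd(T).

From S = 1.8T: E[S] = a·E[T] + b, so E[T] = (E[S] − b)/a = (89.82 − 0)/1.8 = 49.9.
sd(S) = √1976.6916 = 44.46.
sd(S) = |a|·sd(T), so sd(T) = 44.46/|1.8| = 24.7.

E[T] = 49.9, sd(T) = 24.7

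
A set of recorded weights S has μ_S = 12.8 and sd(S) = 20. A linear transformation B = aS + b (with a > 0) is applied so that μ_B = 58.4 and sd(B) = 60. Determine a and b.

sd(B) = a·sd(S) (a > 0), so a = 60/20 = 3.
μ_B = a·μ_S + b, so b = 58.4 − 3·12.8 = 20.

a = 3, b = 20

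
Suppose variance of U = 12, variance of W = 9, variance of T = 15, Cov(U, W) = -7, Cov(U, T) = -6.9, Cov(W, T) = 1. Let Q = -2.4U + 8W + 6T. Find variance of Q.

variance of Q = 1748.64

variance of Q = a²·variance of U + b²·variance of W + c²·variance of T + 2ab·Cov(U, W) + 2ac·Cov(U, T) + 2bc·Cov(W, T), with a = -2.4, b = 8, c = 6.
= 69.12 + 576 + 540 + 268.8 + 198.72 + 96
= 1748.64.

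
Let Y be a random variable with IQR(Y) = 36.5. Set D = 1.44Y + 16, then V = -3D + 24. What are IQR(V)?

IQR(D) = |1.44|·36.5 = 52.56.
IQR(V) = |-3|·52.56 = 157.68.

IQR(V) = 157.68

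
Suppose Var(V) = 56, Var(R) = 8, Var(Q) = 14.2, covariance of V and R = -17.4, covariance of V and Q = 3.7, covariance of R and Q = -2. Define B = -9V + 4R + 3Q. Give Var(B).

Var(B) = 5796.8

Var(B) = a²·Var(V) + b²·Var(R) + c²·Var(Q) + 2ab·covariance of V and R + 2ac·covariance of V and Q + 2bc·covariance of R and Q, with a = -9, b = 4, c = 3.
= 4536 + 128 + 127.8 + 1252.8 + (-199.8) + (-48)
= 5796.8.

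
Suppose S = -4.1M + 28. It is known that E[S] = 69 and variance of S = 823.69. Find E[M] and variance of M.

From S = -4.1M + 28: E[S] = a·E[M] + b, so E[M] = (E[S] − b)/a = (69 − 28)/(-4.1) = -10.
variance of S = a²·variance of M, so variance of M = 823.69/(-4.1)² = 49.

E[M] = -10, variance of M = 49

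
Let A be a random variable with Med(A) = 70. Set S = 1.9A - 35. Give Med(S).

Med(S) = 98

A linear map preserves order up to sign, so Med(S) = a·Med(A) + b = 1.9·70 + (-35) = 98.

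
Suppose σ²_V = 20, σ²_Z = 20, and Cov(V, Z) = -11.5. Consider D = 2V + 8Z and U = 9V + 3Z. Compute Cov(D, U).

By bilinearity, Cov(D, U) = ac·σ²_V + bd·σ²_Z + (ad+bc)·Cov(V, Z), with a=2, b=8, c=9, d=3.
ac·σ²_V = 2·9·20 = 360
bd·σ²_Z = 8·3·20 = 480
(ad+bc)·Cov(V, Z) = (78)·(-11.5) = -897
Cov(D, U) = 360 + 480 + (-897) = -57.

Cov(D, U) = -57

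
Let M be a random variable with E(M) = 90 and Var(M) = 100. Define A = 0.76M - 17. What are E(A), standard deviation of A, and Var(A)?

A = 0.76M - 17 is linear with a = 0.76, b = -17.
E(A) = a·E(M) + b = 0.76·90 + (-17) = 51.4.
standard deviation of M = √100 = 10.
standard deviation of A = |a|·standard deviation of M = |0.76|·10 = 7.6.
Var(A) = a²·Var(M) = 0.76²·100 = 57.76 (the additive constant -17 does not affect variance).

E(A) = 51.4, standard deviation of A = 7.6, Var(A) = 57.76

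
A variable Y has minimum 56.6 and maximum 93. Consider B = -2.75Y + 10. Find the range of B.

Range of Y = 93 − 56.6 = 36.4.
Range(B) = |a|·Range(Y) = |-2.75|·36.4 = 100.1.

Range(B) = 100.1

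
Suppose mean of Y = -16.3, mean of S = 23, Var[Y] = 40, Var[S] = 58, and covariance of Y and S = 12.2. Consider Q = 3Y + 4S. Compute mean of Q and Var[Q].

mean of Q = 3·mean of Y + 4·mean of S = 3·(-16.3) + 4·23 = 43.1.
Var[Q] = a²·Var[Y] + b²·Var[S] + 2ab·covariance of Y and S with a = 3, b = 4.
= 3²·40 + 4²·58 + 2·3·4·12.2
= 360 + 928 + 292.8 = 1580.8.

mean of Q = 43.1, Var[Q] = 1580.8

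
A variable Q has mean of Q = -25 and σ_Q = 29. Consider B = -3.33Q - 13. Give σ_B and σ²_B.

σ_B = 96.57, σ²_B = 9325.7649

B = -3.33Q - 13 is linear with a = -3.33, b = -13.
σ_B = |a|·σ_Q = |-3.33|·29 = 96.57.
σ²_Q = 29² = 841.
σ²_B = a²·σ²_Q = (-3.33)²·841 = 9325.7649 (the additive constant -13 does not affect variance).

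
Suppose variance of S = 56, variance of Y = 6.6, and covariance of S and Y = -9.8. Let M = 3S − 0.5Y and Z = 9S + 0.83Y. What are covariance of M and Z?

By bilinearity, covariance of M and Z = ac·variance of S + bd·variance of Y + (ad+bc)·covariance of S and Y, with a=3, b=-0.5, c=9, d=0.83.
ac·variance of S = 3·9·56 = 1512
bd·variance of Y = (-0.5)·0.83·6.6 = -2.739
(ad+bc)·covariance of S and Y = (-2.01)·(-9.8) = 19.698
covariance of M and Z = 1512 + (-2.739) + 19.698 = 1528.959.

covariance of M and Z = 1528.959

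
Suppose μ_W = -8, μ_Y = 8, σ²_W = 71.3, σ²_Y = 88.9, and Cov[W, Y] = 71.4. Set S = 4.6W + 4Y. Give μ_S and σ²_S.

μ_S = 4.6·μ_W + 4·μ_Y = 4.6·(-8) + 4·8 = -4.8.
σ²_S = a²·σ²_W + b²·σ²_Y + 2ab·Cov[W, Y] with a = 4.6, b = 4.
= 4.6²·71.3 + 4²·88.9 + 2·4.6·4·71.4
= 1508.708 + 1422.4 + 2627.52 = 5558.628.

μ_S = -4.8, σ²_S = 5558.628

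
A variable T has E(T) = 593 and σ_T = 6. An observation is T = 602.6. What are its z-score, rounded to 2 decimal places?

z = (T − E(T)) / σ_T = (602.6 − 593) / 6 = 1.60.

z = 1.60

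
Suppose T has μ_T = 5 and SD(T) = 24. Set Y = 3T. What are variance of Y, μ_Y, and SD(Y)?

Y = 3T is linear with a = 3, b = 0.
variance of T = 24² = 576.
variance of Y = a²·variance of T = 3²·576 = 5184.
μ_Y = a·μ_T + b = 3·5 = 15.
SD(Y) = |a|·SD(T) = |3|·24 = 72.

variance of Y = 5184, μ_Y = 15, SD(Y) = 72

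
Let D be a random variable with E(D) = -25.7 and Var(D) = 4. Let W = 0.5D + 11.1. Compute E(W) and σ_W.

E(W) = -1.75, σ_W = 1

W = 0.5D + 11.1 is linear with a = 0.5, b = 11.1.
E(W) = a·E(D) + b = 0.5·(-25.7) + 11.1 = -1.75.
σ_D = √4 = 2.
σ_W = |a|·σ_D = |0.5|·2 = 1.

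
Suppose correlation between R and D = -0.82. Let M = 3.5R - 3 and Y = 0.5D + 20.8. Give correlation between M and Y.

correlation between M and Y = -0.82

Linear rescalings preserve correlation up to sign; here the slopes 3.5 and 0.5 have the same sign, so correlation between M and Y = correlation between R and D = -0.82.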